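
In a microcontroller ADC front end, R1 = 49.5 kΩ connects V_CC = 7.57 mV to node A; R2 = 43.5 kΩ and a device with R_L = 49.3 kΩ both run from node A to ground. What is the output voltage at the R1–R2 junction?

V_out ≈ 2.41 mV

The load sits in parallel with R2, giving an effective lower resistance R2' = R2·R_L/(R2+R_L) = 23.11 kΩ.
Now apply the divider: V_out = 7.57 × 0.3183 = 2.409 mV.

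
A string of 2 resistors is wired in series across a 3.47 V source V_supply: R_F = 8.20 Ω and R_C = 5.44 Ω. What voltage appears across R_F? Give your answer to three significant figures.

V ≈ 2.09 V

Total series resistance ΣR = 8.20 + 5.44 = 13.64 Ω.
By the voltage-divider rule, V = 3.47 × 8.200/13.64 = 2.086 V.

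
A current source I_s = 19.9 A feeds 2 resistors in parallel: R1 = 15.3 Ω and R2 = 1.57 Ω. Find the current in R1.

I ≈ 1.85 A

With just two branches, the current splits inversely with resistance.
I(R1) = 19.9 × 1.57/(15.3 + 1.57) = 19.9 × 0.09306 = 1.852 A.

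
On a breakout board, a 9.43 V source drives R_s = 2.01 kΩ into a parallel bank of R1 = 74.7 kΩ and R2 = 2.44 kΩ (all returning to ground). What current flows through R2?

I ≈ 2.09 mA

Combine the parallel branches: R_p = (1/74.7 + 1/2.44)⁻¹ = 2.363 kΩ.
Node voltage V_A = V_in · R_p/(R_s + R_p) = 9.43 × 0.5403 = 5.095 V.
Branch current I = V_A/R2 = 5.095/2.44 = 2.088 mA.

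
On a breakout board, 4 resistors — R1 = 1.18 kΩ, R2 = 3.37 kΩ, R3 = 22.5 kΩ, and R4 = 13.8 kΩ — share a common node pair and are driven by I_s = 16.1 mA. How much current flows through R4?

Total conductance ΣG = 1/1.18 + 1/3.37 + 1/22.5 + 1/13.8 = 1.261 (units of 1/kΩ).
R4 takes the fraction G_k/ΣG = 0.07246/1.261 = 0.05746, so I = 16.1 × 0.05746 = 0.9251 mA.

I ≈ 0.925 mA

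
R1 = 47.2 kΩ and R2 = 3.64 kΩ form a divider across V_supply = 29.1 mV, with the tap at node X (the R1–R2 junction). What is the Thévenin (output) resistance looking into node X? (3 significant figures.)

R_th ≈ 3.38 kΩ

Zeroing V_supply shorts the top of R1 to ground, so R_th = R1 ‖ R2 = 3.379 kΩ.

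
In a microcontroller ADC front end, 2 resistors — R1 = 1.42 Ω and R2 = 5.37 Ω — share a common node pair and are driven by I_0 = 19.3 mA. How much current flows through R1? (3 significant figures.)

I ≈ 15.3 mA

Two-branch current divider: I_k = I_0 · R_other/(R_1 + R_2).
So I = 19.3 × 5.37/6.790 = 15.26 mA.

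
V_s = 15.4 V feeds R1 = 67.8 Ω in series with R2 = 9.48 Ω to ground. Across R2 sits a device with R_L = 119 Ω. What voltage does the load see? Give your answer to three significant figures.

First combine the lower leg with the load: R2 ‖ R_L = 8.781 Ω.
Then V_out = V_s · R2'/(R1 + R2') = 15.4 × 8.781/76.58 = 1.766 V.

V_out ≈ 1.77 V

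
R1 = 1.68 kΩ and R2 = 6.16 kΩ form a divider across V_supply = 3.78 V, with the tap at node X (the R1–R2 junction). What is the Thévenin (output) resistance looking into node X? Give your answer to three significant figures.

Zeroing V_supply shorts the top of R1 to ground, so R_th = R1 ‖ R2 = 1.320 kΩ.

R_th ≈ 1.32 kΩ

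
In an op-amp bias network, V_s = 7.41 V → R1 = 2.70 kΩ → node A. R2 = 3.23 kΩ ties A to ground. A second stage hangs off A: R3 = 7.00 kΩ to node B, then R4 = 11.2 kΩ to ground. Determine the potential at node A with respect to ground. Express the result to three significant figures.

Looking into the second stage from A: R3 + R4 = 18.20 kΩ appears in parallel with R2.
R2 ‖ (R3+R4) = 2.743 kΩ.
So V_A = 7.41 × 0.5040 = 3.734 V.

V_A ≈ 3.73 V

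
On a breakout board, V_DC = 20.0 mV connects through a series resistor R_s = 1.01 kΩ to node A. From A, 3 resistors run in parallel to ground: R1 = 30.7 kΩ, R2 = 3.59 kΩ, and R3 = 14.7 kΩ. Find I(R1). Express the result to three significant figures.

I ≈ 0.471 µA

Parallel bank: R_p = 1/(1/30.7 + 1/3.59 + 1/14.7) = 2.637 kΩ.
V_A = 20.0 × 2.637/3.647 = 14.46 mV.
I(R1) = V_A / R1 = 14.46/30.7 = 0.4711 µA.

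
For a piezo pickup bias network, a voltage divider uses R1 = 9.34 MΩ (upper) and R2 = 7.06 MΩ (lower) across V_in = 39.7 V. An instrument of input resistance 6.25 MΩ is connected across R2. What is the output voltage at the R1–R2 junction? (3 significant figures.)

V_out ≈ 10.4 V

First combine the lower leg with the load: R2 ‖ R_L = 3.315 MΩ.
Then V_out = V_in · R2'/(R1 + R2') = 39.7 × 3.315/12.66 = 10.40 V.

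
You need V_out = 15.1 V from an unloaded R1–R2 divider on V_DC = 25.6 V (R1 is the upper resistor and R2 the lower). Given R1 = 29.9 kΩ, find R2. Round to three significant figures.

R2 ≈ 43.0 kΩ

The divider ratio is R2/(R1+R2) = 15.1/25.6 = 0.5898.
Rearranging, R2 = R1·k/(1−k) = 29.9 × 1.438 = 43.00 kΩ.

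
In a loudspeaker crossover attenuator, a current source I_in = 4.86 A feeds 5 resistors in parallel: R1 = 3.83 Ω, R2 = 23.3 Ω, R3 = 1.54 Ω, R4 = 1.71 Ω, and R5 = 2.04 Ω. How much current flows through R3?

I ≈ 1.56 A

ΣG = 1/3.83 + 1/23.3 + 1/1.54 + 1/1.71 + 1/2.04 = 2.028.
R3 takes the fraction G_k/ΣG = 0.6494/2.028 = 0.3201, so I = 4.86 × 0.3201 = 1.556 A.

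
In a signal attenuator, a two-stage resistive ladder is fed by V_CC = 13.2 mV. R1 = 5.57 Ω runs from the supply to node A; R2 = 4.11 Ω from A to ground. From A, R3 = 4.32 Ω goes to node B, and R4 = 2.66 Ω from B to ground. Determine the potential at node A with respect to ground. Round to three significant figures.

Looking into the second stage from A: R3 + R4 = 6.980 Ω appears in parallel with R2.
R2 ‖ (R3+R4) = 2.587 Ω.
V_A = 13.2 × 2.587/(5.57 + 2.587) = 4.186 mV.

V_A ≈ 4.19 mV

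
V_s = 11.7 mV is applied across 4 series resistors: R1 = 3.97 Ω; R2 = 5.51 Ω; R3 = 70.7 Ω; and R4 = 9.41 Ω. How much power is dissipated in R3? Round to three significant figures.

Series current I = V_s/ΣR = 11.7/89.59 = 0.1306 mA.
P(R3) = I²·R3 = (0.1306)² × 70.7 = 1.206 µW.

P ≈ 1.21 µW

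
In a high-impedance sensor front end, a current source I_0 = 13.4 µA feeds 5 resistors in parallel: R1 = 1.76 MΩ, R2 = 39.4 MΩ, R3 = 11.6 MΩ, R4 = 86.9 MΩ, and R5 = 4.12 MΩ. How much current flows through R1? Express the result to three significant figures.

I ≈ 8.15 µA

Total conductance ΣG = 1/1.76 + 1/39.4 + 1/11.6 + 1/86.9 + 1/4.12 = 0.9340 (units of 1/MΩ).
Current divider: I(R1) = I_0 · G_k/ΣG = 13.4 × (0.5682/0.9340) = 13.4 × 0.6083 = 8.152 µA.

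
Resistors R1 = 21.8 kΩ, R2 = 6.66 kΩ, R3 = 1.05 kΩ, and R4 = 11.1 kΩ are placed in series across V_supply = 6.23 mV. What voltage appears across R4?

Series total: ΣR = 21.8 + 6.66 + 1.05 + 11.1 = 40.61 kΩ.
Voltage divider: V = V_supply · (11.10 / 40.61) = 6.23 × 0.2733 = 1.703 mV.

V ≈ 1.70 mV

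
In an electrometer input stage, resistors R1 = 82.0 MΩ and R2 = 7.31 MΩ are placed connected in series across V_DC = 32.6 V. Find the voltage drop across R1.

ΣR = 82.0 + 7.31 = 89.31 MΩ.
Voltage divider: V = V_DC · (82.00 / 89.31) = 32.6 × 0.9182 = 29.93 V.

V ≈ 29.9 V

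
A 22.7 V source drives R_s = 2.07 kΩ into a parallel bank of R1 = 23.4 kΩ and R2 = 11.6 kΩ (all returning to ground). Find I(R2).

I ≈ 1.54 mA

Equivalent of the parallel group: R_p = 7.755 kΩ.
V_A = 22.7 × 7.755/9.825 = 17.92 V.
I(R2) = V_A / R2 = 17.92/11.6 = 1.545 mA.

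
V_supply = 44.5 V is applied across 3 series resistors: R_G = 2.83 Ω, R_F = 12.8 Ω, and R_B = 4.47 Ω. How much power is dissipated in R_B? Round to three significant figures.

ΣR = 20.10 Ω → I = 44.5/20.10 = 2.214 A.
P(R_B) = I²·R_B = (2.214)² × 4.47 = 21.91 W.

P ≈ 21.9 W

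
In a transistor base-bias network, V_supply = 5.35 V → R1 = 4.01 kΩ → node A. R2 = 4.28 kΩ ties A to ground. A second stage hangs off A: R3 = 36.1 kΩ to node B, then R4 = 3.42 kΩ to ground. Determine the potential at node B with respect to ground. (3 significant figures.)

The second stage (R3 + R4 = 39.52 kΩ) loads node A in parallel with R2.
Effective lower resistance at A: R2 ‖ 39.52 = 3.862 kΩ.
First divider: V_A = V_supply · 3.862/(4.01 + 3.862) = 2.625 V.
V_B = V_A × 0.08654 = 0.2271 V.

V_B ≈ 0.227 V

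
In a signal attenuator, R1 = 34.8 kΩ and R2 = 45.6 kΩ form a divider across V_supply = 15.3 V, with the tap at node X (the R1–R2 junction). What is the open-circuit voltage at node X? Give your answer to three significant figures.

V_th ≈ 8.68 V

With X open, the divider is unloaded: V_th = 15.3 × 45.6/80.40 = 8.678 V.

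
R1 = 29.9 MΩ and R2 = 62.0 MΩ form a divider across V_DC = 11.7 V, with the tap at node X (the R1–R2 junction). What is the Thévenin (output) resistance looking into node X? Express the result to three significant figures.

Looking into X with the source shorted: R_th = R1·R2/(R1+R2) = 29.90 × 62.0/91.90 = 20.17 MΩ.

R_th ≈ 20.2 MΩ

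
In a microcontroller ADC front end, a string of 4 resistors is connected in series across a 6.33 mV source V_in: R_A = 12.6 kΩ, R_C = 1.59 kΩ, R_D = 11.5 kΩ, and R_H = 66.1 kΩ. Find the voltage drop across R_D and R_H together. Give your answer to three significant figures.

V ≈ 5.35 mV

Series total: ΣR = 12.6 + 1.59 + 11.5 + 66.1 = 91.79 kΩ.
R_{R_D..R_H} = 11.5 + 66.1 = 77.60 kΩ.
V = V_in · R/ΣR = 6.33 × 0.8454 = 5.351 mV.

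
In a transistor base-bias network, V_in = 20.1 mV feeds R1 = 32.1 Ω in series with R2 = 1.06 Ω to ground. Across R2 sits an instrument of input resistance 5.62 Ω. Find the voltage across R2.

V_out ≈ 0.543 mV

R2 ‖ R_L = (1.06 × 5.62)/(1.06 + 5.62) = 0.8918 Ω.
Voltage divider with the loaded lower leg: V_out = 20.1 × 0.8918/(32.1 + 0.8918) = 20.1 × 0.02703 = 0.5433 mV.
(Unloaded it would be 0.643 mV; the load pulls it down.)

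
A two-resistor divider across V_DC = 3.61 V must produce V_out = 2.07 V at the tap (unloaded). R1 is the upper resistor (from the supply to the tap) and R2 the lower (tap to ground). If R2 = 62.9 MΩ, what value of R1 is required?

The divider ratio is R2/(R1+R2) = 2.07/3.61 = 0.5734.
So R1 = R2 · (V_DC/V_out − 1) = 62.9 × (3.61/2.07 − 1) = 62.9 × 0.7440 = 46.80 MΩ.

R1 ≈ 46.8 MΩ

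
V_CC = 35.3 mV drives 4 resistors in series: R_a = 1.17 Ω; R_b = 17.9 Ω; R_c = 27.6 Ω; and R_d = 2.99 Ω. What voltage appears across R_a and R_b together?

V ≈ 13.6 mV

Series total: ΣR = 1.17 + 17.9 + 27.6 + 2.99 = 49.66 Ω.
R_{R_a..R_b} = 1.17 + 17.9 = 19.07 Ω.
V = V_CC · R/ΣR = 35.3 × 0.3840 = 13.56 mV.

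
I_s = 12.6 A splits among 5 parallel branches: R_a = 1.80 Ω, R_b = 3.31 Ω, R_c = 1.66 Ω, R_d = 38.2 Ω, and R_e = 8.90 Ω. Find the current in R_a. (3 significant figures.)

Total conductance ΣG = 1/1.80 + 1/3.31 + 1/1.66 + 1/38.2 + 1/8.90 = 1.599 (units of 1/Ω).
R_a takes the fraction G_k/ΣG = 0.5556/1.599 = 0.3475, so I = 12.6 × 0.3475 = 4.379 A.

I ≈ 4.38 A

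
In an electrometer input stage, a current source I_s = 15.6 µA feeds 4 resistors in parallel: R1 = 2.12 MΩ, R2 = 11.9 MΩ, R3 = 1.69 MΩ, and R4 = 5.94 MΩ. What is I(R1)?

I ≈ 5.59 µA

ΣG = 1/2.12 + 1/11.9 + 1/1.69 + 1/5.94 = 1.316.
By the current-divider rule, I = I_s · G_k/ΣG = 15.6 × 0.3585 = 5.592 µA.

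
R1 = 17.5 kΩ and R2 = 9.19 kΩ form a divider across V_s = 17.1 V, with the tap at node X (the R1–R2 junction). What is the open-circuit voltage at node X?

V_th ≈ 5.89 V

Open-circuit (no load on X): V_th = V_s · R2/(R1 + R2) = 17.1 × 9.19/(17.50 + 9.19) = 5.888 V.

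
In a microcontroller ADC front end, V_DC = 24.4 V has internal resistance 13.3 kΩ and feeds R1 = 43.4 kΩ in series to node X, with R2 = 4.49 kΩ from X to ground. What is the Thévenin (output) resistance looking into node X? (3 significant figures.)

R1' = 13.3 + 43.4 = 56.70 kΩ (source resistance + R1).
Looking into X with the source shorted: R_th = R1'·R2/(R1'+R2) = 56.70 × 4.49/61.19 = 4.161 kΩ.

R_th ≈ 4.16 kΩ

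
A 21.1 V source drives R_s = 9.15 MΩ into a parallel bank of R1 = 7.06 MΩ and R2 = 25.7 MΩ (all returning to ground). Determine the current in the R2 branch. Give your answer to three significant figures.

Equivalent of the parallel group: R_p = 5.539 MΩ.
V_A by voltage divider: V_A = 21.1 × 5.539/(9.15 + 5.539) = 7.956 V.
I(R2) = V_A / R2 = 7.956/25.7 = 0.3096 µA.

I ≈ 0.310 µA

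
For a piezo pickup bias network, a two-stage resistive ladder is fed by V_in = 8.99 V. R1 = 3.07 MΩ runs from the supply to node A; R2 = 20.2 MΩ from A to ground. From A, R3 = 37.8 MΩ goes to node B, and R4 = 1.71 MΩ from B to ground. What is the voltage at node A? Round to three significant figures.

V_A ≈ 7.31 V

Node A sees R2 in parallel with the series input of stage 2, R3 + R4 = 39.51 MΩ.
R2 ‖ (R3+R4) = 13.37 MΩ.
So V_A = 8.99 × 0.8132 = 7.311 V.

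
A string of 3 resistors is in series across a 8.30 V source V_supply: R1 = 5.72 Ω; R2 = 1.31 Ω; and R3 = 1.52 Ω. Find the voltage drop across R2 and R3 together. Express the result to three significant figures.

V ≈ 2.75 V

Series total: ΣR = 5.72 + 1.31 + 1.52 = 8.550 Ω.
R_{R2..R3} = 1.31 + 1.52 = 2.830 Ω.
Voltage divider: V = V_supply · (2.830 / 8.550) = 8.30 × 0.3310 = 2.747 V.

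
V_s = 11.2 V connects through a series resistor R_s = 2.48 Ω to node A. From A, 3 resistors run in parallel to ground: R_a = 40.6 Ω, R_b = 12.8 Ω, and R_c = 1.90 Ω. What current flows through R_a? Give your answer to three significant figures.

I ≈ 0.108 A

Combine the parallel branches: R_p = (1/40.6 + 1/12.8 + 1/1.90)⁻¹ = 1.590 Ω.
V_A = 11.2 × 1.590/4.070 = 4.375 V.
I(R_a) = V_A / R_a = 4.375/40.6 = 0.1078 A.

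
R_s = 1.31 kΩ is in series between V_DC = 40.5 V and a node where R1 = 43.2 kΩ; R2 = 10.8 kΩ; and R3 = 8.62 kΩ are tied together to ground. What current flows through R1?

I ≈ 0.719 mA

Combine the parallel branches: R_p = (1/43.2 + 1/10.8 + 1/8.62)⁻¹ = 4.315 kΩ.
V_A = 40.5 × 4.315/5.625 = 31.07 V.
I(R1) = V_A / R1 = 31.07/43.2 = 0.7192 mA.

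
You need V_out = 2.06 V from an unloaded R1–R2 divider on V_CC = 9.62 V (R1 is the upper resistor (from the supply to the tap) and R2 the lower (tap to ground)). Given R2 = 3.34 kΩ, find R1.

R1 ≈ 12.3 kΩ

Required fraction k = V_out/V_CC = 0.2141.
Rearranging, R1 = R2·(1−k)/k = 3.34 × 3.670 = 12.26 kΩ.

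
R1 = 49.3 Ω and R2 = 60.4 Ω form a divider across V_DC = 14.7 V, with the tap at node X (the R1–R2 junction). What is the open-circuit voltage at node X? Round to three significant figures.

V_th is the unloaded tap voltage: V_DC · R2/(R1+R2) = 14.7 × 0.5506 = 8.094 V.

V_th ≈ 8.09 V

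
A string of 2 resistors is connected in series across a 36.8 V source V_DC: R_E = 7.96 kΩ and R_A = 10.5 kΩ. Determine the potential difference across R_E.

V ≈ 15.9 V

Series total: ΣR = 7.96 + 10.5 = 18.46 kΩ.
Voltage divider: V = V_DC · (7.960 / 18.46) = 36.8 × 0.4312 = 15.87 V.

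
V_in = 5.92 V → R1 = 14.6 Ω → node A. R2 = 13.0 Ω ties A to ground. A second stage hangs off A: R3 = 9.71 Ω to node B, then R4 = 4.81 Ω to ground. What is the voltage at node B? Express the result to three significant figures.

Node A sees R2 in parallel with the series input of stage 2, R3 + R4 = 14.52 Ω.
Effective lower resistance at A: R2 ‖ 14.52 = 6.859 Ω.
V_A = 5.92 × 6.859/(14.6 + 6.859) = 1.892 V.
V_B = V_A × 0.3313 = 0.6268 V.

V_B ≈ 0.627 V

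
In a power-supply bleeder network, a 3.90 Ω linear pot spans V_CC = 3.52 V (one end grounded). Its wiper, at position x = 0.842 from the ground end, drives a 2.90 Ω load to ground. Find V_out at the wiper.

Lower segment x·R_p = 3.284 Ω; upper segment (1−x)·R_p = 0.6162 Ω.
Lower segment in parallel with the load: 3.284 ‖ 2.90 = 1.540 Ω.
Loaded-divider output: V_out = 3.52 × 0.7142 = 2.514 V.

V_out ≈ 2.51 V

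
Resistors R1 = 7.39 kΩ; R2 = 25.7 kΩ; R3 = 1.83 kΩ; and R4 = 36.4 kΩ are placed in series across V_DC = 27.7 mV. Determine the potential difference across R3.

ΣR = 7.39 + 25.7 + 1.83 + 36.4 = 71.32 kΩ.
V = V_DC · R/ΣR = 27.7 × 0.02566 = 0.7108 mV.

V ≈ 0.711 mV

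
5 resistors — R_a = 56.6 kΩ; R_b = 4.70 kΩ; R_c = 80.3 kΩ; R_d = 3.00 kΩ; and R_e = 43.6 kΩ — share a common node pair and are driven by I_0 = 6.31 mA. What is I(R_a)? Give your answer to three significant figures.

ΣG = 1/56.6 + 1/4.70 + 1/80.3 + 1/3.00 + 1/43.6 = 0.5992.
R_a takes the fraction G_k/ΣG = 0.01767/0.5992 = 0.02949, so I = 6.31 × 0.02949 = 0.1861 mA.

I ≈ 0.186 mA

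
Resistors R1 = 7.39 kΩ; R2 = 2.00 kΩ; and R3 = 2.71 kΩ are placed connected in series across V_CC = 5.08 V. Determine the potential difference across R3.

Series total: ΣR = 7.39 + 2.00 + 2.71 = 12.10 kΩ.
Voltage divider: V = V_CC · (2.710 / 12.10) = 5.08 × 0.2240 = 1.138 V.

V ≈ 1.14 V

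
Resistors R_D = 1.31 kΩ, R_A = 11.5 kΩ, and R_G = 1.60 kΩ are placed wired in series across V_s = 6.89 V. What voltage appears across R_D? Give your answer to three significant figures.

V ≈ 0.626 V

Series total: ΣR = 1.31 + 11.5 + 1.60 = 14.41 kΩ.
V = V_s · R/ΣR = 6.89 × 0.09091 = 0.6264 V.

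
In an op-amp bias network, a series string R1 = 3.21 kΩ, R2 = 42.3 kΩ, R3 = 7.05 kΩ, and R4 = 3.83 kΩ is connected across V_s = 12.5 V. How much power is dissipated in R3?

Series current I = V_s/ΣR = 12.5/56.39 = 0.2217 mA.
P = I²R = 0.04914 × 7.05 = 0.3464 mW.

P ≈ 0.346 mW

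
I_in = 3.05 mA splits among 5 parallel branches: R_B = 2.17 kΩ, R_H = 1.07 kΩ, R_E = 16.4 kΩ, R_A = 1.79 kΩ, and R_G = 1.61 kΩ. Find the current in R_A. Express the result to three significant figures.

Total conductance ΣG = 1/2.17 + 1/1.07 + 1/16.4 + 1/1.79 + 1/1.61 = 2.636 (units of 1/kΩ).
R_A takes the fraction G_k/ΣG = 0.5587/2.636 = 0.2119, so I = 3.05 × 0.2119 = 0.6464 mA.

I ≈ 0.646 mA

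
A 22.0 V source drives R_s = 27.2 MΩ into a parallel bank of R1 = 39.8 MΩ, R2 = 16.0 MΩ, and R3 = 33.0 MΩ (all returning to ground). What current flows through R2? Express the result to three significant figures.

I ≈ 0.327 µA

Parallel bank: R_p = 1/(1/39.8 + 1/16.0 + 1/33.0) = 8.480 MΩ.
V_A by voltage divider: V_A = 22.0 × 8.480/(27.2 + 8.480) = 5.229 V.
Branch current I = V_A/R2 = 5.229/16.0 = 0.3268 µA.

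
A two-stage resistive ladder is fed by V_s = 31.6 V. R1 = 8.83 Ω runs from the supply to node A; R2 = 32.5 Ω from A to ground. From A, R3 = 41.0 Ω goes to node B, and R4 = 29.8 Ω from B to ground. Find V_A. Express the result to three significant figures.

The second stage (R3 + R4 = 70.80 Ω) loads node A in parallel with R2.
Effective lower resistance at A: R2 ‖ 70.80 = 22.27 Ω.
First divider: V_A = V_s · 22.27/(8.83 + 22.27) = 22.63 V.

V_A ≈ 22.6 V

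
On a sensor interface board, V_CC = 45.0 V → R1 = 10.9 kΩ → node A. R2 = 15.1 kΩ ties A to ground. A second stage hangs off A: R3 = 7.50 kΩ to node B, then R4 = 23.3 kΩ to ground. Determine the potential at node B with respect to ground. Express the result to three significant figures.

V_B ≈ 16.4 V

The second stage (R3 + R4 = 30.80 kΩ) loads node A in parallel with R2.
Effective lower resistance at A: R2 ‖ 30.80 = 10.13 kΩ.
First divider: V_A = V_CC · 10.13/(10.9 + 10.13) = 21.68 V.
Stage 2 is unloaded, so V_B = V_A · R4/(R3+R4) = 21.68 × 23.3/30.80 = 16.40 V.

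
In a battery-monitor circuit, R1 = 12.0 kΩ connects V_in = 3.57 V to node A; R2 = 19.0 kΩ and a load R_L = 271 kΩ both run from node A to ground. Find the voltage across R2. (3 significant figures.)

V_out ≈ 2.13 V

The load sits in parallel with R2, giving an effective lower resistance R2' = R2·R_L/(R2+R_L) = 17.76 kΩ.
Now apply the divider: V_out = 3.57 × 0.5967 = 2.130 V.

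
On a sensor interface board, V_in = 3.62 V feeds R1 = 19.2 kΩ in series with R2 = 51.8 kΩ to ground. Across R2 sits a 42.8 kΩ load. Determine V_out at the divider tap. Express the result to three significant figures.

V_out ≈ 1.99 V

R2 ‖ R_L = (51.8 × 42.8)/(51.8 + 42.8) = 23.44 kΩ.
Voltage divider with the loaded lower leg: V_out = 3.62 × 23.44/(19.2 + 23.44) = 3.62 × 0.5497 = 1.990 V.
(Unloaded it would be 2.64 V; the load pulls it down.)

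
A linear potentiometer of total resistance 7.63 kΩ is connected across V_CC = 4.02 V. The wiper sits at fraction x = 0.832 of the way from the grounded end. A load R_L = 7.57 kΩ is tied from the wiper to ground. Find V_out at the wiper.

Lower segment x·R_p = 6.348 kΩ; upper segment (1−x)·R_p = 1.282 kΩ.
R_L loads the lower segment: effective lower R = 3.453 kΩ.
V_out = 4.02 × 3.453/(1.282 + 3.453) = 2.932 V.

V_out ≈ 2.93 V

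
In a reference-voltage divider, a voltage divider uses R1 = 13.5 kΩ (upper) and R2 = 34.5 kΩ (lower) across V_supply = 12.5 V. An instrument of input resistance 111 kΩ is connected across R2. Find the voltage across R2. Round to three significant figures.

V_out ≈ 8.26 V

The load sits in parallel with R2, giving an effective lower resistance R2' = R2·R_L/(R2+R_L) = 26.32 kΩ.
Then V_out = V_supply · R2'/(R1 + R2') = 12.5 × 26.32/39.82 = 8.262 V.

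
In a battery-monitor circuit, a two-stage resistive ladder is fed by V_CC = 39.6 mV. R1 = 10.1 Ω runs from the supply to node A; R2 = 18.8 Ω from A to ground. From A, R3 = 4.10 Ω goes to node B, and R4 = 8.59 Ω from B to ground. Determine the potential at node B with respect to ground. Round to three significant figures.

V_B ≈ 11.5 mV

Node A sees R2 in parallel with the series input of stage 2, R3 + R4 = 12.69 Ω.
R2 ‖ (R3+R4) = 7.576 Ω.
V_A = 39.6 × 7.576/(10.1 + 7.576) = 16.97 mV.
V_B = V_A × 0.6769 = 11.49 mV.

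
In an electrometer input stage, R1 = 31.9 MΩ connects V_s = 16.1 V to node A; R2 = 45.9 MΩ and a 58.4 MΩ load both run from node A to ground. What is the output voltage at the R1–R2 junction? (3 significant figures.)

V_out ≈ 7.18 V

First combine the lower leg with the load: R2 ‖ R_L = 25.70 MΩ.
Voltage divider with the loaded lower leg: V_out = 16.1 × 25.70/(31.9 + 25.70) = 16.1 × 0.4462 = 7.184 V.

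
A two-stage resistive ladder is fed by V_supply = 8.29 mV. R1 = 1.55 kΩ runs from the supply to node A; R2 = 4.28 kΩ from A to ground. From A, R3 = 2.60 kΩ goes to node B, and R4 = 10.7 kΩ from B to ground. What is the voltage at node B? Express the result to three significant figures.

The second stage (R3 + R4 = 13.30 kΩ) loads node A in parallel with R2.
Effective lower resistance at A: R2 ‖ 13.30 = 3.238 kΩ.
V_A = 8.29 × 3.238/(1.55 + 3.238) = 5.606 mV.
Then the unloaded second divider: V_B = V_A × R4/(R3+R4) = 5.606 × 0.8045 = 4.510 mV.

V_B ≈ 4.51 mV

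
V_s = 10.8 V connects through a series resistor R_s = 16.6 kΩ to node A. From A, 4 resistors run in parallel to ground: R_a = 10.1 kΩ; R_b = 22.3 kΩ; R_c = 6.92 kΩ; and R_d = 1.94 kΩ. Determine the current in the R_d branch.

Equivalent of the parallel group: R_p = 1.244 kΩ.
V_A = 10.8 × 1.244/17.84 = 0.7530 V.
I(R_d) = V_A / R_d = 0.7530/1.94 = 0.3881 mA.

I ≈ 0.388 mA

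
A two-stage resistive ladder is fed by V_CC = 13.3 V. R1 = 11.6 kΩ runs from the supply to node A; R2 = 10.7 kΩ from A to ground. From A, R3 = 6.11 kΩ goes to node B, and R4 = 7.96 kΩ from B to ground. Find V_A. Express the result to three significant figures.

V_A ≈ 4.57 V

The second stage (R3 + R4 = 14.07 kΩ) loads node A in parallel with R2.
Effective lower resistance at A: R2 ‖ 14.07 = 6.078 kΩ.
So V_A = 13.3 × 0.3438 = 4.573 V.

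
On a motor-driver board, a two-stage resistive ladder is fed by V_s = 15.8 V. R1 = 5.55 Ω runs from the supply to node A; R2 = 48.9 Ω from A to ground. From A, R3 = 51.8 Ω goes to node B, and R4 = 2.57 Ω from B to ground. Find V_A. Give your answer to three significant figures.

V_A ≈ 13.0 V

Looking into the second stage from A: R3 + R4 = 54.37 Ω appears in parallel with R2.
R2 ‖ (R3+R4) = 25.75 Ω.
So V_A = 15.8 × 0.8227 = 13.00 V.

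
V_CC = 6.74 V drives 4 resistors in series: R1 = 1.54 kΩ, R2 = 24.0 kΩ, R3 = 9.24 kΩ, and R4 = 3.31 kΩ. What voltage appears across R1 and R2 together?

V ≈ 4.52 V

ΣR = 1.54 + 24.0 + 9.24 + 3.31 = 38.09 kΩ.
R_{R1..R2} = 1.54 + 24.0 = 25.54 kΩ.
By the voltage-divider rule, V = 6.74 × 25.54/38.09 = 4.519 V.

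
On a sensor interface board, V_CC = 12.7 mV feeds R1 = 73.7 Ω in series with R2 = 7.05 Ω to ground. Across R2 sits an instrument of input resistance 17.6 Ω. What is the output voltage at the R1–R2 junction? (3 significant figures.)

V_out ≈ 0.812 mV

The load sits in parallel with R2, giving an effective lower resistance R2' = R2·R_L/(R2+R_L) = 5.034 Ω.
Then V_out = V_CC · R2'/(R1 + R2') = 12.7 × 5.034/78.73 = 0.8119 mV.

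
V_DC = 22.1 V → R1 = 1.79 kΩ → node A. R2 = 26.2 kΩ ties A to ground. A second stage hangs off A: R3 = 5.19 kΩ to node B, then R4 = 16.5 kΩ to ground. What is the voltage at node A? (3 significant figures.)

The second stage (R3 + R4 = 21.69 kΩ) loads node A in parallel with R2.
Effective lower resistance at A: R2 ‖ 21.69 = 11.87 kΩ.
First divider: V_A = V_DC · 11.87/(1.79 + 11.87) = 19.20 V.

V_A ≈ 19.2 V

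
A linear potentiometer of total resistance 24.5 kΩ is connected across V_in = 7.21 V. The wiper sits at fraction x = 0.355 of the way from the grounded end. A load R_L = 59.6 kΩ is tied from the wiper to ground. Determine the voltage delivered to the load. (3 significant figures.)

V_out ≈ 2.34 V

The pot divides into 15.80 kΩ above the wiper and 8.697 kΩ below.
R_L loads the lower segment: effective lower R = 7.590 kΩ.
Then V_out = V_in · 7.590/(15.80 + 7.590) = 2.339 V.
(Unloaded: V_out = x·V_in = 2.56 V.)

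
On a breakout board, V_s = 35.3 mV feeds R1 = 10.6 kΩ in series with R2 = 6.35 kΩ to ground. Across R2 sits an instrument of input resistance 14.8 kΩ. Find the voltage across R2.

V_out ≈ 10.4 mV

The load sits in parallel with R2, giving an effective lower resistance R2' = R2·R_L/(R2+R_L) = 4.443 kΩ.
Now apply the divider: V_out = 35.3 × 0.2954 = 10.43 mV.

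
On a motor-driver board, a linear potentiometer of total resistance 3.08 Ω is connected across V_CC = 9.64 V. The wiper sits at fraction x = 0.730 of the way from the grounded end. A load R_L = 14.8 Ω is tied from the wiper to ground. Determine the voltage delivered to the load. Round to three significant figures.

Split the track: R_lower = x·R_p = 2.248 Ω, R_upper = (1−x)·R_p = 0.8316 Ω.
Lower segment in parallel with the load: 2.248 ‖ 14.8 = 1.952 Ω.
Loaded-divider output: V_out = 9.64 × 0.7012 = 6.760 V.

V_out ≈ 6.76 V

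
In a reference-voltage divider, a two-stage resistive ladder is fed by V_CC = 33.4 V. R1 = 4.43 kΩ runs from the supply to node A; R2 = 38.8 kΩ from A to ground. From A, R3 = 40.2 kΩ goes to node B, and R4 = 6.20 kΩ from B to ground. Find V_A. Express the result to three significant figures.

V_A ≈ 27.6 V

The second stage (R3 + R4 = 46.40 kΩ) loads node A in parallel with R2.
Effective lower resistance at A: R2 ‖ 46.40 = 21.13 kΩ.
So V_A = 33.4 × 0.8267 = 27.61 V.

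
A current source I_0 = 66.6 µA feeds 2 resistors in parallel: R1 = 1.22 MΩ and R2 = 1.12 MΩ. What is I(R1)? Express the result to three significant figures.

With just two branches, the current splits inversely with resistance.
So I = 66.6 × 1.12/2.340 = 31.88 µA.

I ≈ 31.9 µA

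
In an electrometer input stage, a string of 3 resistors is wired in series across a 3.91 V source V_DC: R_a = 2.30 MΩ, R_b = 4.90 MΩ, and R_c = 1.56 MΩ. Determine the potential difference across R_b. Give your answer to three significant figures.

ΣR = 2.30 + 4.90 + 1.56 = 8.760 MΩ.
By the voltage-divider rule, V = 3.91 × 4.900/8.760 = 2.187 V.

V ≈ 2.19 V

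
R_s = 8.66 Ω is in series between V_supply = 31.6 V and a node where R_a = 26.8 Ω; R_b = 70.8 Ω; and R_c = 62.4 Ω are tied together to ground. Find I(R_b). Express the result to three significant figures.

I ≈ 0.282 A

Equivalent of the parallel group: R_p = 14.82 Ω.
V_A by voltage divider: V_A = 31.6 × 14.82/(8.66 + 14.82) = 19.95 V.
I(R_b) = V_A / R_b = 19.95/70.8 = 0.2817 A.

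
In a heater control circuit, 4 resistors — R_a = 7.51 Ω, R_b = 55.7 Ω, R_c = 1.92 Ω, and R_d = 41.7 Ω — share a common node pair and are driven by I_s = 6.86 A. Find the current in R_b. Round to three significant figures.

I ≈ 0.177 A

Total conductance ΣG = 1/7.51 + 1/55.7 + 1/1.92 + 1/41.7 = 0.6959 (units of 1/Ω).
By the current-divider rule, I = I_s · G_k/ΣG = 6.86 × 0.02580 = 0.1770 A.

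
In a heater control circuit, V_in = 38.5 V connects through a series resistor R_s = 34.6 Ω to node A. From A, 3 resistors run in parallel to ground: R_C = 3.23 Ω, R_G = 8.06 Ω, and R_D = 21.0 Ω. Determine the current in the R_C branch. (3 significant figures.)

Equivalent of the parallel group: R_p = 2.078 Ω.
V_A = 38.5 × 2.078/36.68 = 2.181 V.
Branch current I = V_A/R_C = 2.181/3.23 = 0.6752 A.

I ≈ 0.675 A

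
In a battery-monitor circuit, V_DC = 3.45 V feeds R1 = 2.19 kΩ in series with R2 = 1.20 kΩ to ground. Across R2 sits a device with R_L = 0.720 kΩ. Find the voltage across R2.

The load sits in parallel with R2, giving an effective lower resistance R2' = R2·R_L/(R2+R_L) = 0.4500 kΩ.
Voltage divider with the loaded lower leg: V_out = 3.45 × 0.4500/(2.19 + 0.4500) = 3.45 × 0.1705 = 0.5881 V.

V_out ≈ 0.588 V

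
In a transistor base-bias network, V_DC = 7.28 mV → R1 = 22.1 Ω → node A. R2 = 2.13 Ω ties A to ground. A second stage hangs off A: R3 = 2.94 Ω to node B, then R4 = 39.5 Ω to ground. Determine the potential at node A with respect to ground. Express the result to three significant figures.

The second stage (R3 + R4 = 42.44 Ω) loads node A in parallel with R2.
Effective lower resistance at A: R2 ‖ 42.44 = 2.028 Ω.
So V_A = 7.28 × 0.08406 = 0.6120 mV.

V_A ≈ 0.612 mV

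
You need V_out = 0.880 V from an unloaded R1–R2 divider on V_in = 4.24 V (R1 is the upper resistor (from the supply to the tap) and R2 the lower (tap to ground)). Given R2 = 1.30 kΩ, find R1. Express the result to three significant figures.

R1 ≈ 4.96 kΩ

Required fraction k = V_out/V_in = 0.2075.
Rearranging, R1 = R2·(1−k)/k = 1.30 × 3.818 = 4.964 kΩ.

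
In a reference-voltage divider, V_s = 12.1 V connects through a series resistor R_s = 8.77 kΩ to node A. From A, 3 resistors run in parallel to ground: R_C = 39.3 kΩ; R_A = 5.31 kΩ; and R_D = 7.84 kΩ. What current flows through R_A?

Parallel bank: R_p = 1/(1/39.3 + 1/5.31 + 1/7.84) = 2.930 kΩ.
Node voltage V_A = V_s · R_p/(R_s + R_p) = 12.1 × 0.2504 = 3.030 V.
I(R_A) = V_A / R_A = 3.030/5.31 = 0.5706 mA.

I ≈ 0.571 mA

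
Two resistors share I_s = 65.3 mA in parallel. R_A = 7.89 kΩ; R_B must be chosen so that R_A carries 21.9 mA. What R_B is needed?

Two-branch current divider: I_A = I_s · R_B/(R_A + R_B).
21.9/65.3 = R_B/(R_A + R_B) → R_B = R_A · (0.3354)/(1 − 0.3354) = 7.89 × 0.5046 = 3.981 kΩ.

R_B ≈ 3.98 kΩ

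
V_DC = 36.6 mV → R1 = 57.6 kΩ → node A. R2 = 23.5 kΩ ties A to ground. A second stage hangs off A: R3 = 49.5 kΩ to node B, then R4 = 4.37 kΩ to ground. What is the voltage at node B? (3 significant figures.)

V_B ≈ 0.657 mV

The second stage (R3 + R4 = 53.87 kΩ) loads node A in parallel with R2.
Effective lower resistance at A: R2 ‖ 53.87 = 16.36 kΩ.
V_A = 36.6 × 16.36/(57.6 + 16.36) = 8.097 mV.
Then the unloaded second divider: V_B = V_A × R4/(R3+R4) = 8.097 × 0.08112 = 0.6568 mV.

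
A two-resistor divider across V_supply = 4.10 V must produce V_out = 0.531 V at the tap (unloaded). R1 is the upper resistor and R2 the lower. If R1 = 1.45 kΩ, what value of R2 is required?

Required fraction k = V_out/V_supply = 0.1295.
So R2 = R1 · V_out/(V_supply − V_out) = 1.45 × 0.531/(4.10 − 0.531) = 1.45 × 0.1488 = 0.2157 kΩ.

R2 ≈ 0.216 kΩ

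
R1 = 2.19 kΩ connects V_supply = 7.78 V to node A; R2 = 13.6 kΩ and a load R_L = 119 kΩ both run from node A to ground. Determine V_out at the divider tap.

R2 ‖ R_L = (13.6 × 119)/(13.6 + 119) = 12.21 kΩ.
Then V_out = V_supply · R2'/(R1 + R2') = 7.78 × 12.21/14.40 = 6.596 V.
(Unloaded it would be 6.70 V; the load pulls it down.)

V_out ≈ 6.60 V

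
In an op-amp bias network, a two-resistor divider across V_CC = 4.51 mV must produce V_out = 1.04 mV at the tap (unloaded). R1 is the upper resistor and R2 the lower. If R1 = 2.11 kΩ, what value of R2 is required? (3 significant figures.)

R2 ≈ 0.632 kΩ

Required fraction k = V_out/V_CC = 0.2306.
Rearranging, R2 = R1·k/(1−k) = 2.11 × 0.2997 = 0.6324 kΩ.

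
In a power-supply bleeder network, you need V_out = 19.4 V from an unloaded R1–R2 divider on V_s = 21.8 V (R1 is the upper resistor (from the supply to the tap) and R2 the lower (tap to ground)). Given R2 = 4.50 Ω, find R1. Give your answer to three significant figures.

R1 ≈ 0.557 Ω

The divider ratio is R2/(R1+R2) = 19.4/21.8 = 0.8899.
So R1 = R2 · (V_s/V_out − 1) = 4.50 × (21.8/19.4 − 1) = 4.50 × 0.1237 = 0.5567 Ω.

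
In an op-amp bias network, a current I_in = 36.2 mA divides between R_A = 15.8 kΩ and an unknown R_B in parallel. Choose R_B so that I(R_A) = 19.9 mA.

R_B ≈ 19.3 kΩ

The fraction through R_A equals R_B/(R_A+R_B).
19.9/36.2 = R_B/(R_A + R_B) → R_B = R_A · (0.5497)/(1 − 0.5497) = 15.8 × 1.221 = 19.29 kΩ.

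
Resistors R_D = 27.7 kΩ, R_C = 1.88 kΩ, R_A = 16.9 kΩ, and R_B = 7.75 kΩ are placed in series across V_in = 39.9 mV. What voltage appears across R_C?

V ≈ 1.38 mV

ΣR = 27.7 + 1.88 + 16.9 + 7.75 = 54.23 kΩ.
By the voltage-divider rule, V = 39.9 × 1.880/54.23 = 1.383 mV.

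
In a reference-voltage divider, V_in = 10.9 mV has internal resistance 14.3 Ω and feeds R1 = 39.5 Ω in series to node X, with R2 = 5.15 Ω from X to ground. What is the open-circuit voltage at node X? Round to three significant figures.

V_th ≈ 0.952 mV

R1' = 14.3 + 39.5 = 53.80 Ω (source resistance + R1).
With X open, the divider is unloaded: V_th = 10.9 × 5.15/58.95 = 0.9522 mV.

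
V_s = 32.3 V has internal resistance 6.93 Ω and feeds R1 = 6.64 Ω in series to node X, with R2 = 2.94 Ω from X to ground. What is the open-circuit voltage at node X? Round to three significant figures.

V_th ≈ 5.75 V

R1' = 6.93 + 6.64 = 13.57 Ω (source resistance + R1).
With X open, the divider is unloaded: V_th = 32.3 × 2.94/16.51 = 5.752 V.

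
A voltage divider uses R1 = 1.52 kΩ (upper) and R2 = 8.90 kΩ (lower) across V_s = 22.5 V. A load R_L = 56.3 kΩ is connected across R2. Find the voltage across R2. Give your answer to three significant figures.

V_out ≈ 18.8 V

First combine the lower leg with the load: R2 ‖ R_L = 7.685 kΩ.
Then V_out = V_s · R2'/(R1 + R2') = 22.5 × 7.685/9.205 = 18.78 V.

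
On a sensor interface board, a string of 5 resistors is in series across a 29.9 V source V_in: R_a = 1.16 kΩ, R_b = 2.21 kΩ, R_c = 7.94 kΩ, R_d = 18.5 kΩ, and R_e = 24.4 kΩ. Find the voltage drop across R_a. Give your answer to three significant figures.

Series total: ΣR = 1.16 + 2.21 + 7.94 + 18.5 + 24.4 = 54.21 kΩ.
V = V_in · R/ΣR = 29.9 × 0.02140 = 0.6398 V.

V ≈ 0.640 V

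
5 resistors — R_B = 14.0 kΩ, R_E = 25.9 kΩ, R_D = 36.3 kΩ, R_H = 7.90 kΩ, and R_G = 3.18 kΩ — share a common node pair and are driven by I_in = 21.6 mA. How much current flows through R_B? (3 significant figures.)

I ≈ 2.67 mA

Conductances: ΣG = 1/14.0 + 1/25.9 + 1/36.3 + 1/7.90 + 1/3.18 = 0.5786 (1/kΩ).
R_B takes the fraction G_k/ΣG = 0.07143/0.5786 = 0.1234, so I = 21.6 × 0.1234 = 2.666 mA.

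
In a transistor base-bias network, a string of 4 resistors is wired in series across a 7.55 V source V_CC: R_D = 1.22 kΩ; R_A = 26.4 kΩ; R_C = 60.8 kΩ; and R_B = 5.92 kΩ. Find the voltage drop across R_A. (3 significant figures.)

ΣR = 1.22 + 26.4 + 60.8 + 5.92 = 94.34 kΩ.
By the voltage-divider rule, V = 7.55 × 26.40/94.34 = 2.113 V.

V ≈ 2.11 V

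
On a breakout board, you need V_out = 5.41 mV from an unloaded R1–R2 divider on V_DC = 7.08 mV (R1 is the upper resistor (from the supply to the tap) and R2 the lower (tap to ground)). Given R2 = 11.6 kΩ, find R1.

Required fraction k = V_out/V_DC = 0.7641.
R1 = R2·(1/k − 1) = 11.6 × 0.3087 = 3.581 kΩ.

R1 ≈ 3.58 kΩ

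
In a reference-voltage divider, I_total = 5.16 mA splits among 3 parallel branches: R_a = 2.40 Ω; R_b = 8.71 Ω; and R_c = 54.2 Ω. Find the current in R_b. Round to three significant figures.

ΣG = 1/2.40 + 1/8.71 + 1/54.2 = 0.5499.
By the current-divider rule, I = I_total · G_k/ΣG = 5.16 × 0.2088 = 1.077 mA.

I ≈ 1.08 mA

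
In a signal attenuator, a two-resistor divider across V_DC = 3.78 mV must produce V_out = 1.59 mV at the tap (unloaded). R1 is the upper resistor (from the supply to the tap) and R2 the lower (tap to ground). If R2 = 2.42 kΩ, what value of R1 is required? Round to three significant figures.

R1 ≈ 3.33 kΩ

The divider ratio is R2/(R1+R2) = 1.59/3.78 = 0.4206.
Rearranging, R1 = R2·(1−k)/k = 2.42 × 1.377 = 3.333 kΩ.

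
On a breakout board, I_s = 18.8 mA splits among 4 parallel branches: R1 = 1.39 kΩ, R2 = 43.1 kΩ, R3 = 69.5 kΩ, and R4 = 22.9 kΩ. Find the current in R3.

I ≈ 0.338 mA

ΣG = 1/1.39 + 1/43.1 + 1/69.5 + 1/22.9 = 0.8007.
R3 takes the fraction G_k/ΣG = 0.01439/0.8007 = 0.01797, so I = 18.8 × 0.01797 = 0.3378 mA.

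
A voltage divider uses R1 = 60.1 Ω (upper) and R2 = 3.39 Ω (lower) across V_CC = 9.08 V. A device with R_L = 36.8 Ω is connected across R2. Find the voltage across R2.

V_out ≈ 0.446 V

First combine the lower leg with the load: R2 ‖ R_L = 3.104 Ω.
Then V_out = V_CC · R2'/(R1 + R2') = 9.08 × 3.104/63.20 = 0.4459 V.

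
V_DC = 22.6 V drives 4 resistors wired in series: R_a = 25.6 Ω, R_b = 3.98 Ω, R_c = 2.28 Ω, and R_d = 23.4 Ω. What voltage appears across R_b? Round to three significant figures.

Total series resistance ΣR = 25.6 + 3.98 + 2.28 + 23.4 = 55.26 Ω.
Voltage divider: V = V_DC · (3.980 / 55.26) = 22.6 × 0.07202 = 1.628 V.

V ≈ 1.63 V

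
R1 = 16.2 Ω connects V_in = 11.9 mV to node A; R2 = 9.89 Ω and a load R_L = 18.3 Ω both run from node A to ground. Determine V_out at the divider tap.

First combine the lower leg with the load: R2 ‖ R_L = 6.420 Ω.
Then V_out = V_in · R2'/(R1 + R2') = 11.9 × 6.420/22.62 = 3.378 mV.
(Unloaded it would be 4.51 mV; the load pulls it down.)

V_out ≈ 3.38 mV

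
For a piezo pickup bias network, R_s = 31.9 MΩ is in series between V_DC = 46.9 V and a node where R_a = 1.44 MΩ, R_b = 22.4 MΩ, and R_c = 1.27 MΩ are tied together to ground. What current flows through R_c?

Parallel bank: R_p = 1/(1/1.44 + 1/22.4 + 1/1.27) = 0.6551 MΩ.
Node voltage V_A = V_DC · R_p/(R_s + R_p) = 46.9 × 0.02012 = 0.9438 V.
I(R_c) = V_A / R_c = 0.9438/1.27 = 0.7431 µA.

I ≈ 0.743 µA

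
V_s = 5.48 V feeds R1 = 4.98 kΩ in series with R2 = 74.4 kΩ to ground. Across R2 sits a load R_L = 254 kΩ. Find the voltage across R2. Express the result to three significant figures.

First combine the lower leg with the load: R2 ‖ R_L = 57.54 kΩ.
Now apply the divider: V_out = 5.48 × 0.9204 = 5.044 V.
(Unloaded it would be 5.14 V; the load pulls it down.)

V_out ≈ 5.04 V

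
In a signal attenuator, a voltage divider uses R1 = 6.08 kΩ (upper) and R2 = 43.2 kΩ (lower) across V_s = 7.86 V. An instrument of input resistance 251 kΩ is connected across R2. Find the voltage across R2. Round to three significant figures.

V_out ≈ 6.75 V

The load sits in parallel with R2, giving an effective lower resistance R2' = R2·R_L/(R2+R_L) = 36.86 kΩ.
Now apply the divider: V_out = 7.86 × 0.8584 = 6.747 V.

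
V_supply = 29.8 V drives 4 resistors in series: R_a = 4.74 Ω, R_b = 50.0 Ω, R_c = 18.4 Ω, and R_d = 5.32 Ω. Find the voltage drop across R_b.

ΣR = 4.74 + 50.0 + 18.4 + 5.32 = 78.46 Ω.
Voltage divider: V = V_supply · (50.00 / 78.46) = 29.8 × 0.6373 = 18.99 V.

V ≈ 19.0 V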